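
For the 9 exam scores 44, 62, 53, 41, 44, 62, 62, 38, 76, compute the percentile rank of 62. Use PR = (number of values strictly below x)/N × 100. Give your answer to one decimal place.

55.6

N = 9.
Strictly below 62: 5. Equal to 62: 3.
PR = 5/9 × 100 = 55.6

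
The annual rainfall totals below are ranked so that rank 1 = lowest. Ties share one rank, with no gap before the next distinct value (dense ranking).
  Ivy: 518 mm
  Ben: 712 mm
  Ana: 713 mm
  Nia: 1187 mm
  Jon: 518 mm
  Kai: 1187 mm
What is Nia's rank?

4

Sorted (ascending): 518, 518, 712, 713, 1187, 1187
The 2 values of 518 share dense rank 1.
The 2 values of 1187 share dense rank 4.
Remaining distinct values take the next consecutive integers.
Nia has value 1187 mm → rank 4.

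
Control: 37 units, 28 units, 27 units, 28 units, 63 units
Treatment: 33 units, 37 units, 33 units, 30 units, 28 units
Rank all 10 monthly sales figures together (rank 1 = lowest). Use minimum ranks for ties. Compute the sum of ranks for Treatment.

Sorted (ascending): 27, 28, 28, 28, 30, 33, 33, 37, 37, 63
The 3 values of 28 occupy positions 2–4 → each gets rank 2.
The 2 values of 33 occupy positions 6–7 → each gets rank 6.
The 2 values of 37 occupy positions 8–9 → each gets rank 8.
Treatment values → pooled ranks: 33→6, 37→8, 33→6, 30→5, 28→2
Rank sum = 6 + 8 + 6 + 5 + 2 = 27

27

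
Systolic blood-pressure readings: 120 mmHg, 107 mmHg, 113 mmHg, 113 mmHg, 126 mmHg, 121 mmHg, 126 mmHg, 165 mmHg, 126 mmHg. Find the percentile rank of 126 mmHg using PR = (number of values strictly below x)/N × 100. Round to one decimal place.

55.6

N = 9.
Strictly below 126: 5. Equal to 126: 3.
PR = 5/9 × 100 = 55.6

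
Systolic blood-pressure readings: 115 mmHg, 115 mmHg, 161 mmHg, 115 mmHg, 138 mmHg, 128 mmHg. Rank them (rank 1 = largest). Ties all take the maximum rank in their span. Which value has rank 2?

Sorted (descending): 161, 138, 128, 115, 115, 115
The 3 values of 115 occupy positions 4–6 → each gets rank 6.
Rank 2 → value 138.

138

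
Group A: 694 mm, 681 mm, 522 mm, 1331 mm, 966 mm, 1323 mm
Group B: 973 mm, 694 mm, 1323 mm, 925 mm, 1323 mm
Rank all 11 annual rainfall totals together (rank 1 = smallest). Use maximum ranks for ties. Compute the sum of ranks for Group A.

34

Sorted (ascending): 522, 681, 694, 694, 925, 966, 973, 1323, 1323, 1323, 1331
The 2 values of 694 occupy positions 3–4 → each gets rank 4.
The 3 values of 1323 occupy positions 8–10 → each gets rank 10.
Group A values → pooled ranks: 694→4, 681→2, 522→1, 1331→11, 966→6, 1323→10
Rank sum = 4 + 2 + 1 + 11 + 6 + 10 = 34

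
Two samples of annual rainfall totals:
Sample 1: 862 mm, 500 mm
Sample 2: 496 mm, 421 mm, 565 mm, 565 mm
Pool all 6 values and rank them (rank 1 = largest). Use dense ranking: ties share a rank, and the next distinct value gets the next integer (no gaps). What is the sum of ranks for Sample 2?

Sorted (descending): 862, 565, 565, 500, 496, 421
The 2 values of 565 share dense rank 2.
Remaining distinct values take the next consecutive integers.
Sample 2 values → pooled ranks: 496→4, 421→5, 565→2, 565→2
Rank sum = 4 + 5 + 2 + 2 = 13

13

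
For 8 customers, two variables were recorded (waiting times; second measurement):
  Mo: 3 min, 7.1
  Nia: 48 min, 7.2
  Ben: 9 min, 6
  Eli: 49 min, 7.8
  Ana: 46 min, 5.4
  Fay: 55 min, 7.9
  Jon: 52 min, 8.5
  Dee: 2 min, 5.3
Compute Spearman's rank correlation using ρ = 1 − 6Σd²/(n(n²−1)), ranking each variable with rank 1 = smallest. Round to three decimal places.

0.881

Ranks of variable 1: 2, 5, 3, 6, 4, 8, 7, 1
Ranks of variable 2: 4, 5, 3, 6, 2, 7, 8, 1
d = r₁ − r₂: -2, 0, 0, 0, 2, 1, -1, 0
d²: 4, 0, 0, 0, 4, 1, 1, 0; Σd² = 10
ρ = 1 − 6·10/(8·63) = 1 − 60/504 = 0.881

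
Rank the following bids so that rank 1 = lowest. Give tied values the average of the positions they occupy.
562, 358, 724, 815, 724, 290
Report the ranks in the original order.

3, 2, 4.5, 6, 4.5, 1

Sorted (ascending): 290, 358, 562, 724, 724, 815
The 2 values of 724 occupy positions 4–5 → average rank (4+5)/2 = 4.5.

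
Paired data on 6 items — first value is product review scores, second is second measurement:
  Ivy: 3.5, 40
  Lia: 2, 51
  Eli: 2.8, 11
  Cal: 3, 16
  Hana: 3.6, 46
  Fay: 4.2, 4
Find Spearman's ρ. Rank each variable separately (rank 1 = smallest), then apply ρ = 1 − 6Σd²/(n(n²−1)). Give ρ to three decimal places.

Ranks of variable 1: 4, 1, 2, 3, 5, 6
Ranks of variable 2: 4, 6, 2, 3, 5, 1
d = r₁ − r₂: 0, -5, 0, 0, 0, 5
d²: 0, 25, 0, 0, 0, 25; Σd² = 50
ρ = 1 − 6·50/(6·35) = 1 − 300/210 = -0.429

-0.429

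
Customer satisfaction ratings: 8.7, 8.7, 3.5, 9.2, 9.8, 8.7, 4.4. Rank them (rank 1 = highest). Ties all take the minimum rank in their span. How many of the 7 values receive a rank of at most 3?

5

Sorted (descending): 9.8, 9.2, 8.7, 8.7, 8.7, 4.4, 3.5
The 3 values of 8.7 occupy positions 3–5 → each gets rank 3.
Ranks ≤ 3: {1, 2, 3, 3, 3} → 5 values.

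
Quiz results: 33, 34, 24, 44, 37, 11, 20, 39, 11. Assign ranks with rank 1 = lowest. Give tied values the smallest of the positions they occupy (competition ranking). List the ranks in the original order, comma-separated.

5, 6, 4, 9, 7, 1, 3, 8, 1

Sorted (ascending): 11, 11, 20, 24, 33, 34, 37, 39, 44
The 2 values of 11 occupy positions 1–2 → each gets rank 1.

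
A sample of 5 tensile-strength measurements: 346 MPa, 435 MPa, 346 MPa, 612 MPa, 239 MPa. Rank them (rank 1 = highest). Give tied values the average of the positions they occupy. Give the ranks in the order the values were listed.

Sorted (descending): 612, 435, 346, 346, 239
The 2 values of 346 occupy positions 3–4 → average rank (3+4)/2 = 3.5.

3.5, 2, 3.5, 1, 5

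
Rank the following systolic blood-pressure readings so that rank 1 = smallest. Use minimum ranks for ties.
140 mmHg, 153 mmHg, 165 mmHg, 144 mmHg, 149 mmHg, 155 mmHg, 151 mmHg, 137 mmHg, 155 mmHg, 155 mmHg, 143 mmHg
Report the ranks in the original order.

2, 7, 11, 4, 5, 8, 6, 1, 8, 8, 3

Sorted (ascending): 137, 140, 143, 144, 149, 151, 153, 155, 155, 155, 165
The 3 values of 155 occupy positions 8–10 → each gets rank 8.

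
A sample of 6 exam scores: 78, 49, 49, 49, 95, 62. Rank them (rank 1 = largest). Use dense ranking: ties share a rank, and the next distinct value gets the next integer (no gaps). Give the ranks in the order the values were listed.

Sorted (descending): 95, 78, 62, 49, 49, 49
The 3 values of 49 share dense rank 4.
Remaining distinct values take the next consecutive integers.

2, 4, 4, 4, 1, 3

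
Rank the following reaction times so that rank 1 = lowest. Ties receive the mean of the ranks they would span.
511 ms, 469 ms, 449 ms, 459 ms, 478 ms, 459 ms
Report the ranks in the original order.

6, 4, 1, 2.5, 5, 2.5

Sorted (ascending): 449, 459, 459, 469, 478, 511
The 2 values of 459 occupy positions 2–3 → average rank (2+3)/2 = 2.5.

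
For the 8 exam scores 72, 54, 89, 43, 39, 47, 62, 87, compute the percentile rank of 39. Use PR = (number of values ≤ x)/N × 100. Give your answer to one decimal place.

N = 8.
Strictly below 39: 0. Equal to 39: 1.
PR = 1/8 × 100 = 12.5

12.5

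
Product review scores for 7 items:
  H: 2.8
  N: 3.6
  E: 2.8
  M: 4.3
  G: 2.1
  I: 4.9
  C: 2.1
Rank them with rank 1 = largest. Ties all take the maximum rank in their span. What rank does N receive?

3

Sorted (descending): 4.9, 4.3, 3.6, 2.8, 2.8, 2.1, 2.1
The 2 values of 2.8 occupy positions 4–5 → each gets rank 5.
The 2 values of 2.1 occupy positions 6–7 → each gets rank 7.
N has value 3.6 → rank 3.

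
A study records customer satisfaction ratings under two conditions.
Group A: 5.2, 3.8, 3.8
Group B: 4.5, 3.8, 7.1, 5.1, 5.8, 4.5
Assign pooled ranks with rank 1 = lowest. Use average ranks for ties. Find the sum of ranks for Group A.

11

Sorted (ascending): 3.8, 3.8, 3.8, 4.5, 4.5, 5.1, 5.2, 5.8, 7.1
The 3 values of 3.8 occupy positions 1–3 → average rank 2.
The 2 values of 4.5 occupy positions 4–5 → average rank (4+5)/2 = 4.5.
Group A values → pooled ranks: 5.2→7, 3.8→2, 3.8→2
Rank sum = 7 + 2 + 2 = 11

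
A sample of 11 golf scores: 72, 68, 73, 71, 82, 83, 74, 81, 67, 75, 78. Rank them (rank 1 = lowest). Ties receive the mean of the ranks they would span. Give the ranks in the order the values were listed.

Sorted (ascending): 67, 68, 71, 72, 73, 74, 75, 78, 81, 82, 83
No ties — each value takes its position as its rank.

4, 2, 5, 3, 10, 11, 6, 9, 1, 7, 8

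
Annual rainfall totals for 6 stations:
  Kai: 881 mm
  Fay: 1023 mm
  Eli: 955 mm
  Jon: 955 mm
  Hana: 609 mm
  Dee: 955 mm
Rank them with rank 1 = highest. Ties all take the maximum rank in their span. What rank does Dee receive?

4

Sorted (descending): 1023, 955, 955, 955, 881, 609
The 3 values of 955 occupy positions 2–4 → each gets rank 4.
Dee has value 955 mm → rank 4.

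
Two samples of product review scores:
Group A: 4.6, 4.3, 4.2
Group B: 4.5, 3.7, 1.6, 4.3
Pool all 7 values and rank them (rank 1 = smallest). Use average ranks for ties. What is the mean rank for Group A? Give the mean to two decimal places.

4.83

Sorted (ascending): 1.6, 3.7, 4.2, 4.3, 4.3, 4.5, 4.6
The 2 values of 4.3 occupy positions 4–5 → average rank (4+5)/2 = 4.5.
Group A values → pooled ranks: 4.6→7, 4.3→4.5, 4.2→3
Mean rank = (7 + 4.5 + 3) / 3 = 4.83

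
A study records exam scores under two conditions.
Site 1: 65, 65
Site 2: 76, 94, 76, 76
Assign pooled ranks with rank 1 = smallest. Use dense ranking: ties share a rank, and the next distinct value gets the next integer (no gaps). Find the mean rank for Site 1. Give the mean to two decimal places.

1.00

Sorted (ascending): 65, 65, 76, 76, 76, 94
The 2 values of 65 share dense rank 1.
The 3 values of 76 share dense rank 2.
Remaining distinct values take the next consecutive integers.
Site 1 values → pooled ranks: 65→1, 65→1
Mean rank = (1 + 1) / 2 = 1.00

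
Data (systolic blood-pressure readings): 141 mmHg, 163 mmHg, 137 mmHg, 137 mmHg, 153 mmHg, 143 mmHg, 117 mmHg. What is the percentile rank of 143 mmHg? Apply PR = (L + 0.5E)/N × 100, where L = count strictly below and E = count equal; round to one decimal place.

N = 7.
Strictly below 143: 4. Equal to 143: 1.
PR = (4 + 0.5·1)/7 × 100 = 64.3

64.3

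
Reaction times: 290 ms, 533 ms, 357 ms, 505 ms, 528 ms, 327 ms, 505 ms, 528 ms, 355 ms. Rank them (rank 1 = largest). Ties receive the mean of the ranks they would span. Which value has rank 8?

Sorted (descending): 533, 528, 528, 505, 505, 357, 355, 327, 290
The 2 values of 528 occupy positions 2–3 → average rank (2+3)/2 = 2.5.
The 2 values of 505 occupy positions 4–5 → average rank (4+5)/2 = 4.5.
Rank 8 → value 327.

327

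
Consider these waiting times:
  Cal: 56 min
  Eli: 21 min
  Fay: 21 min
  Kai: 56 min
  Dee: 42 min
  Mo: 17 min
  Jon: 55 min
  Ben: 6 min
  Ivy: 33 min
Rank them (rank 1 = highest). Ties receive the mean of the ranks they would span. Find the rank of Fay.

6.5

Sorted (descending): 56, 56, 55, 42, 33, 21, 21, 17, 6
The 2 values of 56 occupy positions 1–2 → average rank (1+2)/2 = 1.5.
The 2 values of 21 occupy positions 6–7 → average rank (6+7)/2 = 6.5.
Fay has value 21 min → rank 6.5.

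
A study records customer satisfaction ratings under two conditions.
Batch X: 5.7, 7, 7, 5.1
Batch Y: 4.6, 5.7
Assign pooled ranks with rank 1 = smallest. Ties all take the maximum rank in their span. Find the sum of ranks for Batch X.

18

Sorted (ascending): 4.6, 5.1, 5.7, 5.7, 7, 7
The 2 values of 5.7 occupy positions 3–4 → each gets rank 4.
The 2 values of 7 occupy positions 5–6 → each gets rank 6.
Batch X values → pooled ranks: 5.7→4, 7→6, 7→6, 5.1→2
Rank sum = 4 + 6 + 6 + 2 = 18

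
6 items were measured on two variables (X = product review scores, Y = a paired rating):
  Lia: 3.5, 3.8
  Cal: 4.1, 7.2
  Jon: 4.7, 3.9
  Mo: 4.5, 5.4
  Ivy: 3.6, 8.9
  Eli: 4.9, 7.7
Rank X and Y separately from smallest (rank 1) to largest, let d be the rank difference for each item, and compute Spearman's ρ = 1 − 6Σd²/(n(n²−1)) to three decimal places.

0.200

Ranks of variable 1: 1, 3, 5, 4, 2, 6
Ranks of variable 2: 1, 4, 2, 3, 6, 5
d = r₁ − r₂: 0, -1, 3, 1, -4, 1
d²: 0, 1, 9, 1, 16, 1; Σd² = 28
ρ = 1 − 6·28/(6·35) = 1 − 168/210 = 0.200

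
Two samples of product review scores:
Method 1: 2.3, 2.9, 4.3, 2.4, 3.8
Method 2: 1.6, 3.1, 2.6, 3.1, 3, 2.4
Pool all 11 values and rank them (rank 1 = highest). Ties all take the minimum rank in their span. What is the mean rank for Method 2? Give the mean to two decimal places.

6.17

Sorted (descending): 4.3, 3.8, 3.1, 3.1, 3, 2.9, 2.6, 2.4, 2.4, 2.3, 1.6
The 2 values of 3.1 occupy positions 3–4 → each gets rank 3.
The 2 values of 2.4 occupy positions 8–9 → each gets rank 8.
Method 2 values → pooled ranks: 1.6→11, 3.1→3, 2.6→7, 3.1→3, 3→5, 2.4→8
Mean rank = (11 + 3 + 7 + 3 + 5 + 8) / 6 = 6.17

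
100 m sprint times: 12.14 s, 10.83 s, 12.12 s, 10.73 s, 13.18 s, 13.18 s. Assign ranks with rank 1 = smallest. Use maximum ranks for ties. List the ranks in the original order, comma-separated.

4, 2, 3, 1, 6, 6

Sorted (ascending): 10.73, 10.83, 12.12, 12.14, 13.18, 13.18
The 2 values of 13.18 occupy positions 5–6 → each gets rank 6.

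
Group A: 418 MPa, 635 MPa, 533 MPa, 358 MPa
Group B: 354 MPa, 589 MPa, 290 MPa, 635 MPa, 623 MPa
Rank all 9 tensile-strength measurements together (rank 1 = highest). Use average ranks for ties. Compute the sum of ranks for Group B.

25.5

Sorted (descending): 635, 635, 623, 589, 533, 418, 358, 354, 290
The 2 values of 635 occupy positions 1–2 → average rank (1+2)/2 = 1.5.
Group B values → pooled ranks: 354→8, 589→4, 290→9, 635→1.5, 623→3
Rank sum = 8 + 4 + 9 + 1.5 + 3 = 25.5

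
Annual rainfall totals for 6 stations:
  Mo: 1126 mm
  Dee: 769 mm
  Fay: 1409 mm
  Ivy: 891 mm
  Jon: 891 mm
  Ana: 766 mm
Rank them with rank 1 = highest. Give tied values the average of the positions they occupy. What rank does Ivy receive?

Sorted (descending): 1409, 1126, 891, 891, 769, 766
The 2 values of 891 occupy positions 3–4 → average rank (3+4)/2 = 3.5.
Ivy has value 891 mm → rank 3.5.

3.5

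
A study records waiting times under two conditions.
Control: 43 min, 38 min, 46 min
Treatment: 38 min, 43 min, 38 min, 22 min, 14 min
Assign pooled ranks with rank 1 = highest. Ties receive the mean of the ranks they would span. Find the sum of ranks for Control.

Sorted (descending): 46, 43, 43, 38, 38, 38, 22, 14
The 2 values of 43 occupy positions 2–3 → average rank (2+3)/2 = 2.5.
The 3 values of 38 occupy positions 4–6 → average rank 5.
Control values → pooled ranks: 43→2.5, 38→5, 46→1
Rank sum = 2.5 + 5 + 1 = 8.5

8.5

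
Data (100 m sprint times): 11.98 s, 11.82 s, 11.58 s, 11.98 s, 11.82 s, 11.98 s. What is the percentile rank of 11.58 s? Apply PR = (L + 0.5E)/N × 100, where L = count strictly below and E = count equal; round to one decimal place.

N = 6.
Strictly below 11.58: 0. Equal to 11.58: 1.
PR = (0 + 0.5·1)/6 × 100 = 8.3

8.3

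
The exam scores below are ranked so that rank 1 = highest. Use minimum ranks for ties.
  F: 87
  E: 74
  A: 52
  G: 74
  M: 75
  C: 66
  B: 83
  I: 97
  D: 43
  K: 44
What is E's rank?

5

Sorted (descending): 97, 87, 83, 75, 74, 74, 66, 52, 44, 43
The 2 values of 74 occupy positions 5–6 → each gets rank 5.
E has value 74 → rank 5.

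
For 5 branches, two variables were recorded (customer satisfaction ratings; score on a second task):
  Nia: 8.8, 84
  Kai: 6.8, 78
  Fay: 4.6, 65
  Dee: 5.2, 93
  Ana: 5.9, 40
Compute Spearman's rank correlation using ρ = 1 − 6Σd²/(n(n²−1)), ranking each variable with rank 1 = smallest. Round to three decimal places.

0.200

Ranks of variable 1: 5, 4, 1, 2, 3
Ranks of variable 2: 4, 3, 2, 5, 1
d = r₁ − r₂: 1, 1, -1, -3, 2
d²: 1, 1, 1, 9, 4; Σd² = 16
ρ = 1 − 6·16/(5·24) = 1 − 96/120 = 0.200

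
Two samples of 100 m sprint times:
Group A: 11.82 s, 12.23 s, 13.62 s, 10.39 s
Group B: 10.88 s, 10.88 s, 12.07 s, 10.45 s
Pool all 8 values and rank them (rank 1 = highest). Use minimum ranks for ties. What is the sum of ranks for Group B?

Sorted (descending): 13.62, 12.23, 12.07, 11.82, 10.88, 10.88, 10.45, 10.39
The 2 values of 10.88 occupy positions 5–6 → each gets rank 5.
Group B values → pooled ranks: 10.88→5, 10.88→5, 12.07→3, 10.45→7
Rank sum = 5 + 5 + 3 + 7 = 20

20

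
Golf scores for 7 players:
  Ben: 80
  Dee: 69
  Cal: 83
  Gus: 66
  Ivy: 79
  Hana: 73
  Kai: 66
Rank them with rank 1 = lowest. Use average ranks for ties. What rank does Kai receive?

1.5

Sorted (ascending): 66, 66, 69, 73, 79, 80, 83
The 2 values of 66 occupy positions 1–2 → average rank (1+2)/2 = 1.5.
Kai has value 66 → rank 1.5.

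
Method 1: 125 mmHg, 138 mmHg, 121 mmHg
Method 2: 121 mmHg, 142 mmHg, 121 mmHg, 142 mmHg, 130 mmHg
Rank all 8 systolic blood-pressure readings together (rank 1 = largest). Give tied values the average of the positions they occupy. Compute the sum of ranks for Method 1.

Sorted (descending): 142, 142, 138, 130, 125, 121, 121, 121
The 2 values of 142 occupy positions 1–2 → average rank (1+2)/2 = 1.5.
The 3 values of 121 occupy positions 6–8 → average rank 7.
Method 1 values → pooled ranks: 125→5, 138→3, 121→7
Rank sum = 5 + 3 + 7 = 15

15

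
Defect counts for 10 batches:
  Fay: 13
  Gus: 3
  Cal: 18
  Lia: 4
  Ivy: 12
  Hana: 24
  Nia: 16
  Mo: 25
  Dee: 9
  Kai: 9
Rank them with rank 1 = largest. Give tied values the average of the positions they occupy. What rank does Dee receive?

Sorted (descending): 25, 24, 18, 16, 13, 12, 9, 9, 4, 3
The 2 values of 9 occupy positions 7–8 → average rank (7+8)/2 = 7.5.
Dee has value 9 → rank 7.5.

7.5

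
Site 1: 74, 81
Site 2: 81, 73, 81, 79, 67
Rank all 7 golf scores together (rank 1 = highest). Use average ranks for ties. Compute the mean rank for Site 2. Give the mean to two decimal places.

4.20

Sorted (descending): 81, 81, 81, 79, 74, 73, 67
The 3 values of 81 occupy positions 1–3 → average rank 2.
Site 2 values → pooled ranks: 81→2, 73→6, 81→2, 79→4, 67→7
Mean rank = (2 + 6 + 2 + 4 + 7) / 5 = 4.20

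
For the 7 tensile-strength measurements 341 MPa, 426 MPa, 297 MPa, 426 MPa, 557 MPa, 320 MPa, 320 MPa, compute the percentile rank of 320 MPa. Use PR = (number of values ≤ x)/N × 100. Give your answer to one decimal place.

N = 7.
Strictly below 320: 1. Equal to 320: 2.
PR = 3/7 × 100 = 42.9

42.9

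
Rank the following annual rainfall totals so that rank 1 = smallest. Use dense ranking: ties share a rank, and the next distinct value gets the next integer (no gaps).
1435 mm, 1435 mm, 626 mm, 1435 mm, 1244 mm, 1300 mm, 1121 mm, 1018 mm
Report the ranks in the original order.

6, 6, 1, 6, 4, 5, 3, 2

Sorted (ascending): 626, 1018, 1121, 1244, 1300, 1435, 1435, 1435
The 3 values of 1435 share dense rank 6.
Remaining distinct values take the next consecutive integers.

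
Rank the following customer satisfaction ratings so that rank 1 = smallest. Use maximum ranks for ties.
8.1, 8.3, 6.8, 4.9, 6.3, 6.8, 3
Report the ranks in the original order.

6, 7, 5, 2, 3, 5, 1

Sorted (ascending): 3, 4.9, 6.3, 6.8, 6.8, 8.1, 8.3
The 2 values of 6.8 occupy positions 4–5 → each gets rank 5.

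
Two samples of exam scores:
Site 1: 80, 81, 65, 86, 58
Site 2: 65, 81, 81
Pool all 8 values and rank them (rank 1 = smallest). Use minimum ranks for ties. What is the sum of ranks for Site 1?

20

Sorted (ascending): 58, 65, 65, 80, 81, 81, 81, 86
The 2 values of 65 occupy positions 2–3 → each gets rank 2.
The 3 values of 81 occupy positions 5–7 → each gets rank 5.
Site 1 values → pooled ranks: 80→4, 81→5, 65→2, 86→8, 58→1
Rank sum = 4 + 5 + 2 + 8 + 1 = 20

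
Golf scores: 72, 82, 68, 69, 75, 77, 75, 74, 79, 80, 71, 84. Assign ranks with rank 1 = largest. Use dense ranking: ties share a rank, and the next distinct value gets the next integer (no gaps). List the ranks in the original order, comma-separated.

Sorted (descending): 84, 82, 80, 79, 77, 75, 75, 74, 72, 71, 69, 68
The 2 values of 75 share dense rank 6.
Remaining distinct values take the next consecutive integers.

8, 2, 11, 10, 6, 5, 6, 7, 4, 3, 9, 1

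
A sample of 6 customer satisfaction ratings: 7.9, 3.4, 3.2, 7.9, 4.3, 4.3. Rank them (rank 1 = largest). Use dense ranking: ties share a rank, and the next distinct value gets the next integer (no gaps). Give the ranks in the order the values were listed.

Sorted (descending): 7.9, 7.9, 4.3, 4.3, 3.4, 3.2
The 2 values of 7.9 share dense rank 1.
The 2 values of 4.3 share dense rank 2.
Remaining distinct values take the next consecutive integers.

1, 3, 4, 1, 2, 2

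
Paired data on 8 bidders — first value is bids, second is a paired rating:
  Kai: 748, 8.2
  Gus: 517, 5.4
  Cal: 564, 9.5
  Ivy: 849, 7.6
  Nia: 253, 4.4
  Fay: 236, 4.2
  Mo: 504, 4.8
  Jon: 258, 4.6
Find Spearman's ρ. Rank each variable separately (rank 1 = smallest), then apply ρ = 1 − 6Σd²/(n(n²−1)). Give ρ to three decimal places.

Ranks of variable 1: 7, 5, 6, 8, 2, 1, 4, 3
Ranks of variable 2: 7, 5, 8, 6, 2, 1, 4, 3
d = r₁ − r₂: 0, 0, -2, 2, 0, 0, 0, 0
d²: 0, 0, 4, 4, 0, 0, 0, 0; Σd² = 8
ρ = 1 − 6·8/(8·63) = 1 − 48/504 = 0.905

0.905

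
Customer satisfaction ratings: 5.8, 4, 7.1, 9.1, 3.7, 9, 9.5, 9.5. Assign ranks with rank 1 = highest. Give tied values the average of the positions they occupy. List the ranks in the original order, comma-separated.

Sorted (descending): 9.5, 9.5, 9.1, 9, 7.1, 5.8, 4, 3.7
The 2 values of 9.5 occupy positions 1–2 → average rank (1+2)/2 = 1.5.

6, 7, 5, 3, 8, 4, 1.5, 1.5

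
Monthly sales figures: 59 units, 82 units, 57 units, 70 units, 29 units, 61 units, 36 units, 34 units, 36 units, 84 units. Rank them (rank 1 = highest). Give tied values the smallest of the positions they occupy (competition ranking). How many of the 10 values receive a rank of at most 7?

Sorted (descending): 84, 82, 70, 61, 59, 57, 36, 36, 34, 29
The 2 values of 36 occupy positions 7–8 → each gets rank 7.
Ranks ≤ 7: {1, 2, 3, 4, 5, 6, 7, 7} → 8 values.

8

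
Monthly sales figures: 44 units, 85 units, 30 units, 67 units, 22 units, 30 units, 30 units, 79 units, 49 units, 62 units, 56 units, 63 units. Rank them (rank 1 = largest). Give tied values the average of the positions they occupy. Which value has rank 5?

Sorted (descending): 85, 79, 67, 63, 62, 56, 49, 44, 30, 30, 30, 22
The 3 values of 30 occupy positions 9–11 → average rank 10.
Rank 5 → value 62.

62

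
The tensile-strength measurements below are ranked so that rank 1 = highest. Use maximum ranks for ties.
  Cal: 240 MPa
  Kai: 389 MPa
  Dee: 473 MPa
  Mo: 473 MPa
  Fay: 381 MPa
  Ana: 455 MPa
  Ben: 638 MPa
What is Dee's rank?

3

Sorted (descending): 638, 473, 473, 455, 389, 381, 240
The 2 values of 473 occupy positions 2–3 → each gets rank 3.
Dee has value 473 MPa → rank 3.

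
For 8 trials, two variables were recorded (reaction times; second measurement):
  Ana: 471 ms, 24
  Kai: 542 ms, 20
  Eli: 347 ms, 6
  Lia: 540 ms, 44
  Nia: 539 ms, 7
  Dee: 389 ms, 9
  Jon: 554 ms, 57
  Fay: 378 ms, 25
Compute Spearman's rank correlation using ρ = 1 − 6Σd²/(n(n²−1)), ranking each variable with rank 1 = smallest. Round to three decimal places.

Ranks of variable 1: 4, 7, 1, 6, 5, 3, 8, 2
Ranks of variable 2: 5, 4, 1, 7, 2, 3, 8, 6
d = r₁ − r₂: -1, 3, 0, -1, 3, 0, 0, -4
d²: 1, 9, 0, 1, 9, 0, 0, 16; Σd² = 36
ρ = 1 − 6·36/(8·63) = 1 − 216/504 = 0.571

0.571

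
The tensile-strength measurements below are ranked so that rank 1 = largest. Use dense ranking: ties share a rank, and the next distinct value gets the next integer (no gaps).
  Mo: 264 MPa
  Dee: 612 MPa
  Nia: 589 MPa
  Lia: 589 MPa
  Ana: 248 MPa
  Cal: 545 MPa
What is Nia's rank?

Sorted (descending): 612, 589, 589, 545, 264, 248
The 2 values of 589 share dense rank 2.
Remaining distinct values take the next consecutive integers.
Nia has value 589 MPa → rank 2.

2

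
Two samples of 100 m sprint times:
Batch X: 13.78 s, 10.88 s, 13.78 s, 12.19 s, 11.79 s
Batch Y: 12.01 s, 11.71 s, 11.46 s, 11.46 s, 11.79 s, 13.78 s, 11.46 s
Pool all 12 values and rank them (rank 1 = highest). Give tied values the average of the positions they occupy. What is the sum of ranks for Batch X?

Sorted (descending): 13.78, 13.78, 13.78, 12.19, 12.01, 11.79, 11.79, 11.71, 11.46, 11.46, 11.46, 10.88
The 3 values of 13.78 occupy positions 1–3 → average rank 2.
The 2 values of 11.79 occupy positions 6–7 → average rank (6+7)/2 = 6.5.
The 3 values of 11.46 occupy positions 9–11 → average rank 10.
Batch X values → pooled ranks: 13.78→2, 10.88→12, 13.78→2, 12.19→4, 11.79→6.5
Rank sum = 2 + 12 + 2 + 4 + 6.5 = 26.5

26.5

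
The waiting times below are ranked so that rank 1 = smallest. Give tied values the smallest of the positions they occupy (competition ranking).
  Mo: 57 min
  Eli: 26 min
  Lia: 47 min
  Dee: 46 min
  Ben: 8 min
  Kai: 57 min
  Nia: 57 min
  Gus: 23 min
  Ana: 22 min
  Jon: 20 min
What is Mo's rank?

Sorted (ascending): 8, 20, 22, 23, 26, 46, 47, 57, 57, 57
The 3 values of 57 occupy positions 8–10 → each gets rank 8.
Mo has value 57 min → rank 8.

8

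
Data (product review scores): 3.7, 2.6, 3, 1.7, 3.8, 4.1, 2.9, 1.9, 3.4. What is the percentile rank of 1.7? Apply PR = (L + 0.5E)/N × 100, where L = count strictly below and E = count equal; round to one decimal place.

N = 9.
Strictly below 1.7: 0. Equal to 1.7: 1.
PR = (0 + 0.5·1)/9 × 100 = 5.6

5.6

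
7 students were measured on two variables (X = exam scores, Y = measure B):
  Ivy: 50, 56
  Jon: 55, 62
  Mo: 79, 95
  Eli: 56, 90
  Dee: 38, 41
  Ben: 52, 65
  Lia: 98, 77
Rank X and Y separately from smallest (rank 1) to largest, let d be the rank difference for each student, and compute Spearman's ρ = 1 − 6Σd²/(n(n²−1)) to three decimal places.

0.857

Ranks of variable 1: 2, 4, 6, 5, 1, 3, 7
Ranks of variable 2: 2, 3, 7, 6, 1, 4, 5
d = r₁ − r₂: 0, 1, -1, -1, 0, -1, 2
d²: 0, 1, 1, 1, 0, 1, 4; Σd² = 8
ρ = 1 − 6·8/(7·48) = 1 − 48/336 = 0.857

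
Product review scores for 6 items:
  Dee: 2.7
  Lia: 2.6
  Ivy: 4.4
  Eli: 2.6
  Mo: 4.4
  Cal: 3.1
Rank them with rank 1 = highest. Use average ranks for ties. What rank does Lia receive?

5.5

Sorted (descending): 4.4, 4.4, 3.1, 2.7, 2.6, 2.6
The 2 values of 4.4 occupy positions 1–2 → average rank (1+2)/2 = 1.5.
The 2 values of 2.6 occupy positions 5–6 → average rank (5+6)/2 = 5.5.
Lia has value 2.6 → rank 5.5.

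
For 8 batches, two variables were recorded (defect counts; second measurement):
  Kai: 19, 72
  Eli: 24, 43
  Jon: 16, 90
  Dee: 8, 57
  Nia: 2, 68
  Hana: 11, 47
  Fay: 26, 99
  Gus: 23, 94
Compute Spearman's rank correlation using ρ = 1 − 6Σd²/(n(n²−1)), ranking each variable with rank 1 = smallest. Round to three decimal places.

0.381

Ranks of variable 1: 5, 7, 4, 2, 1, 3, 8, 6
Ranks of variable 2: 5, 1, 6, 3, 4, 2, 8, 7
d = r₁ − r₂: 0, 6, -2, -1, -3, 1, 0, -1
d²: 0, 36, 4, 1, 9, 1, 0, 1; Σd² = 52
ρ = 1 − 6·52/(8·63) = 1 − 312/504 = 0.381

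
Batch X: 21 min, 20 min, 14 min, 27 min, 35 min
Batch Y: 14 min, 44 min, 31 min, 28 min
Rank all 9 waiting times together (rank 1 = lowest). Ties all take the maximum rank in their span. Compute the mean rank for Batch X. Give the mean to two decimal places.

Sorted (ascending): 14, 14, 20, 21, 27, 28, 31, 35, 44
The 2 values of 14 occupy positions 1–2 → each gets rank 2.
Batch X values → pooled ranks: 21→4, 20→3, 14→2, 27→5, 35→8
Mean rank = (4 + 3 + 2 + 5 + 8) / 5 = 4.40

4.40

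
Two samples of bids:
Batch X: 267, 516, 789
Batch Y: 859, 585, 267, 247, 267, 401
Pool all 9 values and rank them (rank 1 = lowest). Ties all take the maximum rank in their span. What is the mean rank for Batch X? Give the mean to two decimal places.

Sorted (ascending): 247, 267, 267, 267, 401, 516, 585, 789, 859
The 3 values of 267 occupy positions 2–4 → each gets rank 4.
Batch X values → pooled ranks: 267→4, 516→6, 789→8
Mean rank = (4 + 6 + 8) / 3 = 6.00

6.00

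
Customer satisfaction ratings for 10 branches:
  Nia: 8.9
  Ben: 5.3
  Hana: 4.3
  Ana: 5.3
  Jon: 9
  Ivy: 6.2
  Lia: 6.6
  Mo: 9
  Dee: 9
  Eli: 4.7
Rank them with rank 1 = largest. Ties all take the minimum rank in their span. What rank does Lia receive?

Sorted (descending): 9, 9, 9, 8.9, 6.6, 6.2, 5.3, 5.3, 4.7, 4.3
The 3 values of 9 occupy positions 1–3 → each gets rank 1.
The 2 values of 5.3 occupy positions 7–8 → each gets rank 7.
Lia has value 6.6 → rank 5.

5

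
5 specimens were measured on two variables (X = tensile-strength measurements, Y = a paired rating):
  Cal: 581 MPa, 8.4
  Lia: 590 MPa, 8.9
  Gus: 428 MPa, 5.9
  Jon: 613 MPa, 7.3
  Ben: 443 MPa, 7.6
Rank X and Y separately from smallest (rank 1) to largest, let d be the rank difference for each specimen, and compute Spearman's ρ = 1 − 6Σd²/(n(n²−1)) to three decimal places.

Ranks of variable 1: 3, 4, 1, 5, 2
Ranks of variable 2: 4, 5, 1, 2, 3
d = r₁ − r₂: -1, -1, 0, 3, -1
d²: 1, 1, 0, 9, 1; Σd² = 12
ρ = 1 − 6·12/(5·24) = 1 − 72/120 = 0.400

0.400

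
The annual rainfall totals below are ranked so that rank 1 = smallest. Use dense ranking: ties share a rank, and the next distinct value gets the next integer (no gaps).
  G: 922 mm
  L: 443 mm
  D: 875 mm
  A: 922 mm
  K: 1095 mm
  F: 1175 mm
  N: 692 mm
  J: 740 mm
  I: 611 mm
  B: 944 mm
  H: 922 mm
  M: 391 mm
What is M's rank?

Sorted (ascending): 391, 443, 611, 692, 740, 875, 922, 922, 922, 944, 1095, 1175
The 3 values of 922 share dense rank 7.
Remaining distinct values take the next consecutive integers.
M has value 391 mm → rank 1.

1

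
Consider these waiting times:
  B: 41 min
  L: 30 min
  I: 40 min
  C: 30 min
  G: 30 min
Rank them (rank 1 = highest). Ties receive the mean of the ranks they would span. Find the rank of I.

Sorted (descending): 41, 40, 30, 30, 30
The 3 values of 30 occupy positions 3–5 → average rank 4.
I has value 40 min → rank 2.

2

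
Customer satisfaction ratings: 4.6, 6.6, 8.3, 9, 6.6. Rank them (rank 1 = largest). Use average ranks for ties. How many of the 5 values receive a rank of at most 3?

Sorted (descending): 9, 8.3, 6.6, 6.6, 4.6
The 2 values of 6.6 occupy positions 3–4 → average rank (3+4)/2 = 3.5.
Ranks ≤ 3: {1, 2} → 2 values.

2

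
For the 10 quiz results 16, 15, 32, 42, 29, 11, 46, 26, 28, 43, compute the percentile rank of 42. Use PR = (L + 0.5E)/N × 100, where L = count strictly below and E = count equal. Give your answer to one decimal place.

N = 10.
Strictly below 42: 7. Equal to 42: 1.
PR = (7 + 0.5·1)/10 × 100 = 75.0

75.0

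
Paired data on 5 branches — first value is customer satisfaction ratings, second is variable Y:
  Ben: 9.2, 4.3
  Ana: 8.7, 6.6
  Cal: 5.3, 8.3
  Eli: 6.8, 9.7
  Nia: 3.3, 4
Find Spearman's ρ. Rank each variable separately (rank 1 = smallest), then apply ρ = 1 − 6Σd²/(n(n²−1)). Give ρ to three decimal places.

0.100

Ranks of variable 1: 5, 4, 2, 3, 1
Ranks of variable 2: 2, 3, 4, 5, 1
d = r₁ − r₂: 3, 1, -2, -2, 0
d²: 9, 1, 4, 4, 0; Σd² = 18
ρ = 1 − 6·18/(5·24) = 1 − 108/120 = 0.100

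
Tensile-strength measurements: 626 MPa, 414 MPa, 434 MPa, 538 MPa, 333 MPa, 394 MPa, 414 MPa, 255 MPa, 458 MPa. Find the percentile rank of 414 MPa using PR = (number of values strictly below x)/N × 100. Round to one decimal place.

N = 9.
Strictly below 414: 3. Equal to 414: 2.
PR = 3/9 × 100 = 33.3

33.3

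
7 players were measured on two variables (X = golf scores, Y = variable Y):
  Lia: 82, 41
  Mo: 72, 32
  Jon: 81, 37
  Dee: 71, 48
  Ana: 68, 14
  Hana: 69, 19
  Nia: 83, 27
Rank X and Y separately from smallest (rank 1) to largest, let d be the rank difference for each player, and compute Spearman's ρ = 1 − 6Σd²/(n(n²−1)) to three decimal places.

Ranks of variable 1: 6, 4, 5, 3, 1, 2, 7
Ranks of variable 2: 6, 4, 5, 7, 1, 2, 3
d = r₁ − r₂: 0, 0, 0, -4, 0, 0, 4
d²: 0, 0, 0, 16, 0, 0, 16; Σd² = 32
ρ = 1 − 6·32/(7·48) = 1 − 192/336 = 0.429

0.429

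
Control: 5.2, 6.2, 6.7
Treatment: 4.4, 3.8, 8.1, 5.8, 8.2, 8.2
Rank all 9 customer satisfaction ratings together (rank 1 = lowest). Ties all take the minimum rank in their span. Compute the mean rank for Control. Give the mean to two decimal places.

Sorted (ascending): 3.8, 4.4, 5.2, 5.8, 6.2, 6.7, 8.1, 8.2, 8.2
The 2 values of 8.2 occupy positions 8–9 → each gets rank 8.
Control values → pooled ranks: 5.2→3, 6.2→5, 6.7→6
Mean rank = (3 + 5 + 6) / 3 = 4.67

4.67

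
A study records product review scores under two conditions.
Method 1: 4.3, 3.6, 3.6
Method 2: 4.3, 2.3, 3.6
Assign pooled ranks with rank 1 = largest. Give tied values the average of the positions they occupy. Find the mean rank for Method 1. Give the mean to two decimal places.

3.17

Sorted (descending): 4.3, 4.3, 3.6, 3.6, 3.6, 2.3
The 2 values of 4.3 occupy positions 1–2 → average rank (1+2)/2 = 1.5.
The 3 values of 3.6 occupy positions 3–5 → average rank 4.
Method 1 values → pooled ranks: 4.3→1.5, 3.6→4, 3.6→4
Mean rank = (1.5 + 4 + 4) / 3 = 3.17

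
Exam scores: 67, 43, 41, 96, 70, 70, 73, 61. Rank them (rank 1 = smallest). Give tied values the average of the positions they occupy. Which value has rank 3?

Sorted (ascending): 41, 43, 61, 67, 70, 70, 73, 96
The 2 values of 70 occupy positions 5–6 → average rank (5+6)/2 = 5.5.
Rank 3 → value 61.

61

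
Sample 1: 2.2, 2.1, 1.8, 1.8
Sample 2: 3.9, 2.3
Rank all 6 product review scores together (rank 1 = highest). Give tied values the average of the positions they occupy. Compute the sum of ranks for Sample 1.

18

Sorted (descending): 3.9, 2.3, 2.2, 2.1, 1.8, 1.8
The 2 values of 1.8 occupy positions 5–6 → average rank (5+6)/2 = 5.5.
Sample 1 values → pooled ranks: 2.2→3, 2.1→4, 1.8→5.5, 1.8→5.5
Rank sum = 3 + 4 + 5.5 + 5.5 = 18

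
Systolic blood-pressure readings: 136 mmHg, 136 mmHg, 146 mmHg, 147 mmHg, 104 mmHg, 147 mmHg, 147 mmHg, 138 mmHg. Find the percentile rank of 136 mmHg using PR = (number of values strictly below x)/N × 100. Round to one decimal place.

12.5

N = 8.
Strictly below 136: 1. Equal to 136: 2.
PR = 1/8 × 100 = 12.5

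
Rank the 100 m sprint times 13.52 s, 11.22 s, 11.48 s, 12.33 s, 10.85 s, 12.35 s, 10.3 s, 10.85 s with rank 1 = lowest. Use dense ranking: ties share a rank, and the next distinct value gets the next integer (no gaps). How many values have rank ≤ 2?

Sorted (ascending): 10.3, 10.85, 10.85, 11.22, 11.48, 12.33, 12.35, 13.52
The 2 values of 10.85 share dense rank 2.
Remaining distinct values take the next consecutive integers.
Ranks ≤ 2: {1, 2, 2} → 3 values.

3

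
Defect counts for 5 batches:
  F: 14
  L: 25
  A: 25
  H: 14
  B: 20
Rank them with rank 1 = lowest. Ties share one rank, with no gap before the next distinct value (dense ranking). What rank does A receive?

3

Sorted (ascending): 14, 14, 20, 25, 25
The 2 values of 14 share dense rank 1.
The 2 values of 25 share dense rank 3.
Remaining distinct values take the next consecutive integers.
A has value 25 → rank 3.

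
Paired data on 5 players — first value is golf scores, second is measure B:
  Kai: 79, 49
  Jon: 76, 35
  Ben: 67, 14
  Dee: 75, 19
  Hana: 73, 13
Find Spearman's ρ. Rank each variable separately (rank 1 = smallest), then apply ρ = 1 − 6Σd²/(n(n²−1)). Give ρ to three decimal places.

Ranks of variable 1: 5, 4, 1, 3, 2
Ranks of variable 2: 5, 4, 2, 3, 1
d = r₁ − r₂: 0, 0, -1, 0, 1
d²: 0, 0, 1, 0, 1; Σd² = 2
ρ = 1 − 6·2/(5·24) = 1 − 12/120 = 0.900

0.900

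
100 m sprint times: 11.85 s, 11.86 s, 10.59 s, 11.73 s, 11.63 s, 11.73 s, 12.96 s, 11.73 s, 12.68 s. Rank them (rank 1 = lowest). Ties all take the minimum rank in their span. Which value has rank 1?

Sorted (ascending): 10.59, 11.63, 11.73, 11.73, 11.73, 11.85, 11.86, 12.68, 12.96
The 3 values of 11.73 occupy positions 3–5 → each gets rank 3.
Rank 1 → value 10.59.

10.59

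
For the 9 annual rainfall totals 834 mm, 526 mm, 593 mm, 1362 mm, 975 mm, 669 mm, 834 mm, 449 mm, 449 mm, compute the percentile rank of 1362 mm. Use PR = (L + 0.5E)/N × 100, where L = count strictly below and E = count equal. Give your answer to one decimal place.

N = 9.
Strictly below 1362: 8. Equal to 1362: 1.
PR = (8 + 0.5·1)/9 × 100 = 94.4

94.4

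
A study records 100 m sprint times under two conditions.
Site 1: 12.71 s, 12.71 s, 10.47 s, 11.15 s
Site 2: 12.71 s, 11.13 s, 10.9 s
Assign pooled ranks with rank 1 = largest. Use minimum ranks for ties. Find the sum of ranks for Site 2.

Sorted (descending): 12.71, 12.71, 12.71, 11.15, 11.13, 10.9, 10.47
The 3 values of 12.71 occupy positions 1–3 → each gets rank 1.
Site 2 values → pooled ranks: 12.71→1, 11.13→5, 10.9→6
Rank sum = 1 + 5 + 6 = 12

12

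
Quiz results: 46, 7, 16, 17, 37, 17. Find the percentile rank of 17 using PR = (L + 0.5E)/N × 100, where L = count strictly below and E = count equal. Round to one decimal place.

50.0

N = 6.
Strictly below 17: 2. Equal to 17: 2.
PR = (2 + 0.5·2)/6 × 100 = 50.0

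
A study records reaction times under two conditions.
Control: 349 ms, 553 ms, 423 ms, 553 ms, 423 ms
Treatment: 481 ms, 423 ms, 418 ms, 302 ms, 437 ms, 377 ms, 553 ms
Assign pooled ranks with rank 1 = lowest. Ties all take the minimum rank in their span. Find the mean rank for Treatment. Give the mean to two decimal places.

5.71

Sorted (ascending): 302, 349, 377, 418, 423, 423, 423, 437, 481, 553, 553, 553
The 3 values of 423 occupy positions 5–7 → each gets rank 5.
The 3 values of 553 occupy positions 10–12 → each gets rank 10.
Treatment values → pooled ranks: 481→9, 423→5, 418→4, 302→1, 437→8, 377→3, 553→10
Mean rank = (9 + 5 + 4 + 1 + 8 + 3 + 10) / 7 = 5.71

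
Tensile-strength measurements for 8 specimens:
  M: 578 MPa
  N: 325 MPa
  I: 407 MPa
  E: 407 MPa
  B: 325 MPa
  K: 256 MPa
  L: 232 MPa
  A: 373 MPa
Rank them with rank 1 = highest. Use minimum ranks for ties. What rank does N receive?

Sorted (descending): 578, 407, 407, 373, 325, 325, 256, 232
The 2 values of 407 occupy positions 2–3 → each gets rank 2.
The 2 values of 325 occupy positions 5–6 → each gets rank 5.
N has value 325 MPa → rank 5.

5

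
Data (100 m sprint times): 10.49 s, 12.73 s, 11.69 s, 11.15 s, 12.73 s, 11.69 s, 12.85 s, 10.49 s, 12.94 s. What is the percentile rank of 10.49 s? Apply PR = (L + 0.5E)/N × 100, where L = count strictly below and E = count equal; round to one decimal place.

N = 9.
Strictly below 10.49: 0. Equal to 10.49: 2.
PR = (0 + 0.5·2)/9 × 100 = 11.1

11.1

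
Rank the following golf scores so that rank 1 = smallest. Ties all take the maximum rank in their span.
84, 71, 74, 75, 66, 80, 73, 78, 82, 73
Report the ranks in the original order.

Sorted (ascending): 66, 71, 73, 73, 74, 75, 78, 80, 82, 84
The 2 values of 73 occupy positions 3–4 → each gets rank 4.

10, 2, 5, 6, 1, 8, 4, 7, 9, 4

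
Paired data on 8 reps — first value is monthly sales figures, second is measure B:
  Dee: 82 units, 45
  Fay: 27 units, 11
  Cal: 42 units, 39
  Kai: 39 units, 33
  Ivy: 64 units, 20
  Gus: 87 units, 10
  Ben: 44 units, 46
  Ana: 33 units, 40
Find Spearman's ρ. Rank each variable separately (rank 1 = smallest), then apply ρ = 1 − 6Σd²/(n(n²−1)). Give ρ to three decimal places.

-0.024

Ranks of variable 1: 7, 1, 4, 3, 6, 8, 5, 2
Ranks of variable 2: 7, 2, 5, 4, 3, 1, 8, 6
d = r₁ − r₂: 0, -1, -1, -1, 3, 7, -3, -4
d²: 0, 1, 1, 1, 9, 49, 9, 16; Σd² = 86
ρ = 1 − 6·86/(8·63) = 1 − 516/504 = -0.024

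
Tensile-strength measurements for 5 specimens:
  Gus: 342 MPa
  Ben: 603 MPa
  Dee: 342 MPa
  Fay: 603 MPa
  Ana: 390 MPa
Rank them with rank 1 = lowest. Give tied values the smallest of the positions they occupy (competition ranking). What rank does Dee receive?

1

Sorted (ascending): 342, 342, 390, 603, 603
The 2 values of 342 occupy positions 1–2 → each gets rank 1.
The 2 values of 603 occupy positions 4–5 → each gets rank 4.
Dee has value 342 MPa → rank 1.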